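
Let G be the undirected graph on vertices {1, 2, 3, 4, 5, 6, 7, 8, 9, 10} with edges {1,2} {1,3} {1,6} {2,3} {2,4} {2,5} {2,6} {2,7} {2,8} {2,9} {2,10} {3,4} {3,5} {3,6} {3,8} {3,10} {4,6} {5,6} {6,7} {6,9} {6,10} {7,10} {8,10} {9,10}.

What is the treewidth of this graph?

3

A width-3 tree decomposition is:
Bags: B1 = {2, 3, 6, 10}  B2 = {2, 3, 4, 6}  B3 = {2, 6, 9, 10}  B4 = {1, 2, 3, 6}  B5 = {2, 3, 5, 6}  B6 = {2, 3, 8, 10}  B7 = {2, 6, 7, 10}
Tree: B1–B2, B1–B3, B1–B4, B1–B5, B1–B6, B1–B7
The largest bag has 4 vertices, giving width 3; this decomposition certifies tw(G) ≤ 3. For the lower bound, the 4 vertices {2, 3, 8, 10} are pairwise adjacent, and any tree decomposition puts a clique entirely inside one bag — forcing width ≥ 3. Combining the bounds, tw(G) = 3.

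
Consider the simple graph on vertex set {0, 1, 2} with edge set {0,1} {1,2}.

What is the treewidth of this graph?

1

A width-1 tree decomposition is:
Bags: B1 = {1, 2}  B2 = {0, 1}
Tree: B1–B2
Every bag has size at most 2, so the width is 2 − 1 = 1 and tw(G) ≤ 1. Any graph with an edge has treewidth ≥ 1, and G has the edge 1–2. Therefore the treewidth is 1.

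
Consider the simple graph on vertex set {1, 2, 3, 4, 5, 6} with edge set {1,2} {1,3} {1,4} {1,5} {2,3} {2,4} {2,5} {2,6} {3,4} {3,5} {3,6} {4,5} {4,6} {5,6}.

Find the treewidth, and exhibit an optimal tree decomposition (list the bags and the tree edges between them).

Each bag holds 5 vertices, so the decomposition has width 4, which upper-bounds the treewidth. Conversely, {1, 2, 3, 4, 5} is a clique of size 5, and the vertices of any clique must share a bag in every tree decomposition; so some bag has ≥ 5 vertices and tw(G) ≥ 4. Combining the bounds, tw(G) = 4.

Treewidth 4.
One optimal decomposition is:
Bags: B1 = {2, 3, 4, 5, 6}  B2 = {1, 2, 3, 4, 5}
Tree: B1–B2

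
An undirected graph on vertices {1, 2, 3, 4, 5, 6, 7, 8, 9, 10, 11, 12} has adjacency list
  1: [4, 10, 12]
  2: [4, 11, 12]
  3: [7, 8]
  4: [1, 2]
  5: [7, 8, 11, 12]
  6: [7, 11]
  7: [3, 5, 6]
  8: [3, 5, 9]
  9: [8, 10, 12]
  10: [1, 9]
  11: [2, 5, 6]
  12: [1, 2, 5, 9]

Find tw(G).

A width-3 tree decomposition is:
Bags: B1 = {3, 6, 7, 8}  B2 = {5, 6, 7, 8}  B3 = {5, 6, 8, 11}  B4 = {5, 8, 9, 11}  B5 = {5, 9, 11, 12}  B6 = {2, 9, 11, 12}  B7 = {2, 9, 10, 12}  B8 = {1, 2, 10, 12}  B9 = {1, 2, 4, 10}
Tree: B1–B2, B2–B3, B3–B4, B4–B5, B5–B6, B6–B7, B7–B8, B8–B9
Every bag has size at most 4, so the width is 4 − 1 = 3 and tw(G) ≤ 3. For the lower bound: the 4 vertex sets {3,6,7}, {8}, {5}, {2,9,11,12} are disjoint, each induces a connected subgraph, and every pair is joined by at least one edge of G. Contracting each set to a single vertex therefore yields K_{4} as a minor, and since treewidth is minor-monotone, tw(G) ≥ tw(K_{4}) = 3. Therefore the treewidth is 3.

3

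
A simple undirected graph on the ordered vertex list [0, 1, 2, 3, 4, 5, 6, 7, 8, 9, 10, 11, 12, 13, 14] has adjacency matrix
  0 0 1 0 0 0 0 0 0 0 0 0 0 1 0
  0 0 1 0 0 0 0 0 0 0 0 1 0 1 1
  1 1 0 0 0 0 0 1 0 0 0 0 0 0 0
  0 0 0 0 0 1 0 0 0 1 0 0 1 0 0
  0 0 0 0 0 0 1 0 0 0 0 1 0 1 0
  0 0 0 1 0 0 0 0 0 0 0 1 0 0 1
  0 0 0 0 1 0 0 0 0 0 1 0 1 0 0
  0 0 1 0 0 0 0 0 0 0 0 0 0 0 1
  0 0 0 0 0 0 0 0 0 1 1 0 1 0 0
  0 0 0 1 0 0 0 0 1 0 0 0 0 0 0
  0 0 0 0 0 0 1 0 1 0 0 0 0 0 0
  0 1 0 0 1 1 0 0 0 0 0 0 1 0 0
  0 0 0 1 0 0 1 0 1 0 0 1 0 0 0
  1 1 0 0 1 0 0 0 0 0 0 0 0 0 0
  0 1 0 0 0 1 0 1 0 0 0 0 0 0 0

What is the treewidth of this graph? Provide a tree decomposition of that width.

Treewidth 3.
One optimal decomposition is:
Bags: B1 = {0, 2, 7, 13}  B2 = {1, 2, 7, 13}  B3 = {1, 7, 13, 14}  B4 = {1, 4, 13, 14}  B5 = {1, 4, 11, 14}  B6 = {4, 5, 11, 14}  B7 = {4, 5, 6, 11}  B8 = {5, 6, 11, 12}  B9 = {3, 5, 6, 12}  B10 = {3, 6, 10, 12}  B11 = {3, 8, 10, 12}  B12 = {3, 8, 9, 10}
Tree: B1–B2, B2–B3, B3–B4, B4–B5, B5–B6, B6–B7, B7–B8, B8–B9, B9–B10, B10–B11, B11–B12

Each bag holds 4 vertices, so the decomposition has width 3, which upper-bounds the treewidth. For the lower bound: the 4 vertex sets {0,2,7}, {13}, {1}, {4,5,11,14} are disjoint, each induces a connected subgraph, and every pair is joined by at least one edge of G. Contracting each set to a single vertex therefore yields K_{4} as a minor, and since treewidth is minor-monotone, tw(G) ≥ tw(K_{4}) = 3. Combining the bounds, tw(G) = 3.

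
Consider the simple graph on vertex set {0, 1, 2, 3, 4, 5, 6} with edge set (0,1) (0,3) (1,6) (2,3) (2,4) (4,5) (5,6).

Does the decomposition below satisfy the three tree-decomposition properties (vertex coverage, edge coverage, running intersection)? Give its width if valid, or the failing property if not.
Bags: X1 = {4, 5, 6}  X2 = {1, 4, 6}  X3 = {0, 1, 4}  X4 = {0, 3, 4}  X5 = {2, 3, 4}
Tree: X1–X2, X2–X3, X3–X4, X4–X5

Yes; width 2.

Every vertex of G appears in some bag (union = {0, 1, 2, 3, 4, 5, 6}); every edge is covered by a bag; and for each vertex v the set of bags containing v is connected in the bag tree. The decomposition is therefore valid. The largest bag has 3 vertices, so the width is 2.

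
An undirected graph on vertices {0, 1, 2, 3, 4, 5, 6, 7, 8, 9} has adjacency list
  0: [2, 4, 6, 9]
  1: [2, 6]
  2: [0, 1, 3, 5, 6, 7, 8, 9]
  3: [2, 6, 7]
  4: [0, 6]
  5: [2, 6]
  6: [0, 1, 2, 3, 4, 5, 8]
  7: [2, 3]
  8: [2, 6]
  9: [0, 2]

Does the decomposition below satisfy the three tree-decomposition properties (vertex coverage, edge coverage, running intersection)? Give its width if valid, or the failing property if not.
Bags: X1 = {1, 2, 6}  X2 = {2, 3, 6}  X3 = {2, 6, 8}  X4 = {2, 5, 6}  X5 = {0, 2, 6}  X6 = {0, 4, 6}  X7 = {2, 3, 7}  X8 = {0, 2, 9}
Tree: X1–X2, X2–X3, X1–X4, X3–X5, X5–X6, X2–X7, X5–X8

Vertex coverage: the bags together contain {0, 1, 2, 3, 4, 5, 6, 7, 8, 9}, the full vertex set. Edge coverage: each edge of G has both endpoints in at least one bag. Running intersection: for every vertex, the bags containing it form a connected subtree. All three properties hold, so this is a valid tree decomposition of width max|bag| − 1 = 2, and hence tw(G) ≤ 2.

Yes; width 2.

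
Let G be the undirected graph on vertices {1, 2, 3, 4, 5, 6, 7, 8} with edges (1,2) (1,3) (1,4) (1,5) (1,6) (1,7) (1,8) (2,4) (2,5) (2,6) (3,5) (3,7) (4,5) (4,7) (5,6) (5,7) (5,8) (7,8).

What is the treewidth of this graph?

3

A width-3 tree decomposition is:
Bags: B1 = {1, 3, 5, 7}  B2 = {1, 4, 5, 7}  B3 = {1, 2, 4, 5}  B4 = {1, 2, 5, 6}  B5 = {1, 5, 7, 8}
Tree: B1–B2, B2–B3, B3–B4, B1–B5
Each bag holds 4 vertices, so the decomposition has width 3, which upper-bounds the treewidth. Conversely, {1, 2, 4, 5} is a clique of size 4, and the vertices of any clique must share a bag in every tree decomposition; so some bag has ≥ 4 vertices and tw(G) ≥ 3. Therefore the treewidth is 3.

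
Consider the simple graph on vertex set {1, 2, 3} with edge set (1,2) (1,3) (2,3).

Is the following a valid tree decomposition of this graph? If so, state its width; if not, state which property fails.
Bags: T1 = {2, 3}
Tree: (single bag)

No — vertex 1 appears in no bag.

A tree decomposition must satisfy three properties: every vertex lies in some bag; for every edge, both endpoints lie together in some bag; and for every vertex, the bags containing it form a connected subtree. Here vertex 1 appears in no bag, so the decomposition is invalid.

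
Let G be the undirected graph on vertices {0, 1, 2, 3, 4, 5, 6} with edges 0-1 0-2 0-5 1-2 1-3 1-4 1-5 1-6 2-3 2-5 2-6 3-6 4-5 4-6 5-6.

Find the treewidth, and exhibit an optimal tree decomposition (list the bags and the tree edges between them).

Treewidth 3.
Bags: B1 = {1, 2, 5, 6}  B2 = {0, 1, 2, 5}  B3 = {1, 4, 5, 6}  B4 = {1, 2, 3, 6}
Tree: B1–B2, B1–B3, B1–B4

Each bag holds 4 vertices, so the decomposition has width 3, which upper-bounds the treewidth. Conversely, {1, 2, 3, 6} is a clique of size 4, and the vertices of any clique must share a bag in every tree decomposition; so some bag has ≥ 4 vertices and tw(G) ≥ 3. The upper and lower bounds meet at 3, so that is the treewidth.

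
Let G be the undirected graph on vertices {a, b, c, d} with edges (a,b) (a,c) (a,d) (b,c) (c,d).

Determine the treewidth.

2

A width-2 tree decomposition is:
Bags: B1 = {a, c, d}  B2 = {a, b, c}
Tree: B1–B2
The largest bag has 3 vertices, giving width 2; this decomposition certifies tw(G) ≤ 2. For the lower bound, the 3 vertices {a, c, d} are pairwise adjacent, and any tree decomposition puts a clique entirely inside one bag — forcing width ≥ 2. Hence tw(G) = 2 exactly.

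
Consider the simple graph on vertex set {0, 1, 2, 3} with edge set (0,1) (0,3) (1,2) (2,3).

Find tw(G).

A width-2 tree decomposition is:
Bags: B1 = {1, 2, 3}  B2 = {0, 1, 3}
Tree: B1–B2
The largest bag has 3 vertices, giving width 2; this decomposition certifies tw(G) ≤ 2. For the lower bound, G contains the cycle 1–2–3–0–1, so G is not a forest; only forests have treewidth ≤ 1, hence tw(G) ≥ 2. The upper and lower bounds meet at 2, so that is the treewidth.

2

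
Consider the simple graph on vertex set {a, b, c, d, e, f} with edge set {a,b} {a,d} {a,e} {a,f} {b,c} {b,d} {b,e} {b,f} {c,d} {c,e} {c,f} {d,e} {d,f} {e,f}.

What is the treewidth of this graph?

4

A width-4 tree decomposition is:
Bags: B1 = {b, c, d, e, f}  B2 = {a, b, d, e, f}
Tree: B1–B2
Every bag has size at most 5, so the width is 5 − 1 = 4 and tw(G) ≤ 4. On the other hand G contains the 5-clique {b, c, d, e, f}. A clique must lie in a single bag of any decomposition, so no decomposition can have width below 4. Combining the bounds, tw(G) = 4.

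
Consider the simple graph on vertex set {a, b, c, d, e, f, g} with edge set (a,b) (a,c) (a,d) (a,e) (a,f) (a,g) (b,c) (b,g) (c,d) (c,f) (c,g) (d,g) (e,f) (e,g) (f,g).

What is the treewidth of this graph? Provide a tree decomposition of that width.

Treewidth 3.
One such decomposition:
Bags: B1 = {a, c, d, g}  B2 = {a, c, f, g}  B3 = {a, b, c, g}  B4 = {a, e, f, g}
Tree: B1–B2, B2–B3, B2–B4

Every bag has size at most 4, so the width is 4 − 1 = 3 and tw(G) ≤ 3. For the lower bound, the 4 vertices {a, e, f, g} are pairwise adjacent, and any tree decomposition puts a clique entirely inside one bag — forcing width ≥ 3. Combining the bounds, tw(G) = 3.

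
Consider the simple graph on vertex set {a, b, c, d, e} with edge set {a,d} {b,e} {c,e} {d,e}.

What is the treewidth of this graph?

A width-1 tree decomposition is:
Bags: B1 = {b, e}  B2 = {d, e}  B3 = {a, d}  B4 = {c, e}
Tree: B1–B2, B2–B3, B2–B4
Every bag has size at most 2, so the width is 2 − 1 = 1 and tw(G) ≤ 1. Any graph with an edge has treewidth ≥ 1, and G has the edge e–b. Hence tw(G) = 1 exactly.

1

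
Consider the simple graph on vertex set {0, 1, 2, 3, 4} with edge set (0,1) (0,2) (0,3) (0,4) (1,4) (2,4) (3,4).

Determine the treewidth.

A width-2 tree decomposition is:
Bags: B1 = {0, 2, 4}  B2 = {0, 1, 4}  B3 = {0, 3, 4}
Tree: B1–B2, B1–B3
The largest bag has 3 vertices, giving width 2; this decomposition certifies tw(G) ≤ 2. On the other hand G contains the 3-clique {0, 1, 4}. A clique must lie in a single bag of any decomposition, so no decomposition can have width below 2. Therefore the treewidth is 2.

2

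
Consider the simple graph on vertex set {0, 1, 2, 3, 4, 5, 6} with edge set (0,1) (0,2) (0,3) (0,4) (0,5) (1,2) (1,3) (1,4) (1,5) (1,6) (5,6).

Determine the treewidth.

2

A width-2 tree decomposition is:
Bags: B1 = {0, 1, 4}  B2 = {0, 1, 3}  B3 = {0, 1, 2}  B4 = {0, 1, 5}  B5 = {1, 5, 6}
Tree: B1–B2, B1–B3, B1–B4, B4–B5
The largest bag has 3 vertices, giving width 2; this decomposition certifies tw(G) ≤ 2. For the lower bound, the 3 vertices {0, 1, 2} are pairwise adjacent, and any tree decomposition puts a clique entirely inside one bag — forcing width ≥ 2. Therefore the treewidth is 2.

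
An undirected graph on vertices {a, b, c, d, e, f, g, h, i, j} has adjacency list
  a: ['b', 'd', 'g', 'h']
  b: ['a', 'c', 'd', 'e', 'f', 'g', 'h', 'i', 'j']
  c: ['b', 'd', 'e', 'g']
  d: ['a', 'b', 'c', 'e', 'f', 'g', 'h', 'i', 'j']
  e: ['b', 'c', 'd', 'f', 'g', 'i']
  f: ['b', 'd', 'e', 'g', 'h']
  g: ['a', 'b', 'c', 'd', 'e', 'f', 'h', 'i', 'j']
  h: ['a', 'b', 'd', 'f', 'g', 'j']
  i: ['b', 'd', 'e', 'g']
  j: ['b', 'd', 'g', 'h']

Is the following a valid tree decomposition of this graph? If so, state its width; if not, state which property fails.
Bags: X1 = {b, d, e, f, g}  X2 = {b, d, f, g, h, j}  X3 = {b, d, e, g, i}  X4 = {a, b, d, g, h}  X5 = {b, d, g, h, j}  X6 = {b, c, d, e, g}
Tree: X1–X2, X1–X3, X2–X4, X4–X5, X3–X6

A tree decomposition must satisfy three properties: every vertex lies in some bag; for every edge, both endpoints lie together in some bag; and for every vertex, the bags containing it form a connected subtree. Here bags containing vertex j are not connected in the tree, so the decomposition is invalid.

No — bags containing vertex j are not connected in the tree.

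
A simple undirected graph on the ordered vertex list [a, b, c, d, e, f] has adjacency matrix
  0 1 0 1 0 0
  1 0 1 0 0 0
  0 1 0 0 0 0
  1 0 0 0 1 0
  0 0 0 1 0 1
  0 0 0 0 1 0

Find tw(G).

1

A width-1 tree decomposition is:
Bags: B1 = {a, d}  B2 = {d, e}  B3 = {a, b}  B4 = {e, f}  B5 = {b, c}
Tree: B1–B2, B1–B3, B2–B4, B3–B5
The largest bag has 2 vertices, giving width 1; this decomposition certifies tw(G) ≤ 1. G has an edge, so its treewidth is at least 1. The upper and lower bounds meet at 1, so that is the treewidth.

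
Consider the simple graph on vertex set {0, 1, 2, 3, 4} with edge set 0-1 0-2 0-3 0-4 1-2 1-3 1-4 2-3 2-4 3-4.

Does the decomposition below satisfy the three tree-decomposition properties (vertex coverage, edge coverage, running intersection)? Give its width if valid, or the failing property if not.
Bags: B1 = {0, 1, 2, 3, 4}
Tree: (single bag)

Every vertex of G appears in some bag (union = {0, 1, 2, 3, 4}); every edge is covered by a bag; and for each vertex v the set of bags containing v is connected in the bag tree. The decomposition is therefore valid. The largest bag has 5 vertices, so the width is 4.

Yes; width 4.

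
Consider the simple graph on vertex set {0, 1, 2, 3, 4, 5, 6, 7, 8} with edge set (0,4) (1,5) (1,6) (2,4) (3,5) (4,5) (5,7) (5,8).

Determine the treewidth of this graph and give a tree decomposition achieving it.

Each bag holds 2 vertices, so the decomposition has width 1, which upper-bounds the treewidth. G has an edge, so its treewidth is at least 1. Therefore the treewidth is 1.

Treewidth 1.
One optimal decomposition is:
Bags: B1 = {4, 5}  B2 = {5, 8}  B3 = {2, 4}  B4 = {1, 5}  B5 = {5, 7}  B6 = {0, 4}  B7 = {3, 5}  B8 = {1, 6}
Tree: B1–B2, B1–B3, B2–B4, B1–B5, B1–B6, B5–B7, B4–B8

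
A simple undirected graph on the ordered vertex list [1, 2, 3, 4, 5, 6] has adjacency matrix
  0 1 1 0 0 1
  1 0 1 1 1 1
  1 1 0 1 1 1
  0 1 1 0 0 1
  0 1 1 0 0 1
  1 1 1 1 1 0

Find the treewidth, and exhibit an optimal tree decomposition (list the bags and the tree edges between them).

Treewidth 3.
Bags: B1 = {2, 3, 5, 6}  B2 = {2, 3, 4, 6}  B3 = {1, 2, 3, 6}
Tree: B1–B2, B1–B3

Each bag holds 4 vertices, so the decomposition has width 3, which upper-bounds the treewidth. Conversely, {1, 2, 3, 6} is a clique of size 4, and the vertices of any clique must share a bag in every tree decomposition; so some bag has ≥ 4 vertices and tw(G) ≥ 3. Combining the bounds, tw(G) = 3.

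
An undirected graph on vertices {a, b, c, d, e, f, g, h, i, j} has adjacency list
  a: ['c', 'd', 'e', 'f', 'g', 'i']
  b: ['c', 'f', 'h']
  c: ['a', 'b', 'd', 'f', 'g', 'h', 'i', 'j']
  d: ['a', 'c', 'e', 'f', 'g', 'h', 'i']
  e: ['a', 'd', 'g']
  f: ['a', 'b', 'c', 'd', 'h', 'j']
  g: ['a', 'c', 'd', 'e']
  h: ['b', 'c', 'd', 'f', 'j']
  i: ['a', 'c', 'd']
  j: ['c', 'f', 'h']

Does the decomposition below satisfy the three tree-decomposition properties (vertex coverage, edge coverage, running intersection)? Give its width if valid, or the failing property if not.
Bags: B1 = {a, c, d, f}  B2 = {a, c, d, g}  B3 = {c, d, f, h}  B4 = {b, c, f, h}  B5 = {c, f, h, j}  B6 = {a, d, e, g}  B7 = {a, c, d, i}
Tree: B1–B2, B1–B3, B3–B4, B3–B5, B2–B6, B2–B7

Yes; width 3.

Every vertex of G appears in some bag (union = {a, b, c, d, e, f, g, h, i, j}); every edge is covered by a bag; and for each vertex v the set of bags containing v is connected in the bag tree. The decomposition is therefore valid. The largest bag has 4 vertices, so the width is 3.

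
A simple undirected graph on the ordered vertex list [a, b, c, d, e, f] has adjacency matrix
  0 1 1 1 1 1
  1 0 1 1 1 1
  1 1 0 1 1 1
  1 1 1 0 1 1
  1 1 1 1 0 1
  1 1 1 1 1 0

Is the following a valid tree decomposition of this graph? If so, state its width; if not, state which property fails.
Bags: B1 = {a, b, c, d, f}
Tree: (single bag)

A tree decomposition must satisfy three properties: every vertex lies in some bag; for every edge, both endpoints lie together in some bag; and for every vertex, the bags containing it form a connected subtree. Here vertex e appears in no bag, so the decomposition is invalid.

No — vertex e appears in no bag.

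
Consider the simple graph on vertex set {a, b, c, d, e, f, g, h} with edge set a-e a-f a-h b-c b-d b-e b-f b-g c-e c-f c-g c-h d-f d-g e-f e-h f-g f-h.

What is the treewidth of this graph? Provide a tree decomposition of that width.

Treewidth 3.
One optimal decomposition is:
Bags: B1 = {b, c, f, g}  B2 = {b, c, e, f}  B3 = {c, e, f, h}  B4 = {b, d, f, g}  B5 = {a, e, f, h}
Tree: B1–B2, B2–B3, B1–B4, B3–B5

Every bag has size at most 4, so the width is 4 − 1 = 3 and tw(G) ≤ 3. On the other hand G contains the 4-clique {c, e, f, h}. A clique must lie in a single bag of any decomposition, so no decomposition can have width below 3. Combining the bounds, tw(G) = 3.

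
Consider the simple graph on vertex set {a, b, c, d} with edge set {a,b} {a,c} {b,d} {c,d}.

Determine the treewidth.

A width-2 tree decomposition is:
Bags: B1 = {a, b, c}  B2 = {b, c, d}
Tree: B1–B2
Every bag has size at most 3, so the width is 3 − 1 = 2 and tw(G) ≤ 2. For the lower bound, G contains the cycle c–a–b–d–c, so G is not a forest; only forests have treewidth ≤ 1, hence tw(G) ≥ 2. Combining the bounds, tw(G) = 2.

2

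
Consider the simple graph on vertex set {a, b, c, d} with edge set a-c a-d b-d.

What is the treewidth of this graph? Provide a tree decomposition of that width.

Treewidth 1.
Bags: B1 = {a, c}  B2 = {a, d}  B3 = {b, d}
Tree: B1–B2, B2–B3

Each bag holds 2 vertices, so the decomposition has width 1, which upper-bounds the treewidth. G has an edge, so its treewidth is at least 1. Combining the bounds, tw(G) = 1.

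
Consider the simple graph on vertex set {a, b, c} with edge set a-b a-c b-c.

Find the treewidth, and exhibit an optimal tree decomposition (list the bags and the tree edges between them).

Treewidth 2.
Bags: B1 = {a, b, c}
Tree: (single bag)

A single bag containing all 3 vertices is trivially a valid decomposition of width 2. Conversely, {a, b, c} is a clique of size 3, and the vertices of any clique must share a bag in every tree decomposition; so some bag has ≥ 3 vertices and tw(G) ≥ 2. Hence tw(G) = 2 exactly.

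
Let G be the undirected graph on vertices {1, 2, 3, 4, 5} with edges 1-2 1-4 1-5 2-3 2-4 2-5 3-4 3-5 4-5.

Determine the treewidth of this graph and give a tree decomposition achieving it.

Each bag holds 4 vertices, so the decomposition has width 3, which upper-bounds the treewidth. For the lower bound, the 4 vertices {1, 2, 4, 5} are pairwise adjacent, and any tree decomposition puts a clique entirely inside one bag — forcing width ≥ 3. Hence tw(G) = 3 exactly.

Treewidth 3.
One optimal decomposition is:
Bags: B1 = {2, 3, 4, 5}  B2 = {1, 2, 4, 5}
Tree: B1–B2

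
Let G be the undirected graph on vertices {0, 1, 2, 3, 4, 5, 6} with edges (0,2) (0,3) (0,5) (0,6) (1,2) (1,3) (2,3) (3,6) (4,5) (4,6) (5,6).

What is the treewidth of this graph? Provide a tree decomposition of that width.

The largest bag has 3 vertices, giving width 2; this decomposition certifies tw(G) ≤ 2. For the lower bound, the 3 vertices {0, 2, 3} are pairwise adjacent, and any tree decomposition puts a clique entirely inside one bag — forcing width ≥ 2. The upper and lower bounds meet at 2, so that is the treewidth.

Treewidth 2.
One optimal decomposition is:
Bags: B1 = {0, 5, 6}  B2 = {0, 3, 6}  B3 = {4, 5, 6}  B4 = {0, 2, 3}  B5 = {1, 2, 3}
Tree: B1–B2, B1–B3, B2–B4, B4–B5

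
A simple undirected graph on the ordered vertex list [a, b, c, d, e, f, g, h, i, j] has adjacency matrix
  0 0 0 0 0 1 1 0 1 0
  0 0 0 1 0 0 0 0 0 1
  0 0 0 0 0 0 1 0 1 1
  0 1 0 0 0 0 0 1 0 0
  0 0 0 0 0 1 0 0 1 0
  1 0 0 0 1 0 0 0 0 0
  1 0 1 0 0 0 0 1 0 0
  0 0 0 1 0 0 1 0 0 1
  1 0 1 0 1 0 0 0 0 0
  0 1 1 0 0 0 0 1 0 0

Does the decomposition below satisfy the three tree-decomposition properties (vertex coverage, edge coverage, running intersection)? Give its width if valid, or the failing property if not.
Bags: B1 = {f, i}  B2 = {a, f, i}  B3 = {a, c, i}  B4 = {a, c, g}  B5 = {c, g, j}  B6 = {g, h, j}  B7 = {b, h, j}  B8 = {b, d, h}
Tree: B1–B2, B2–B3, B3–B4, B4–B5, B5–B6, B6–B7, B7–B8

A tree decomposition must satisfy three properties: every vertex lies in some bag; for every edge, both endpoints lie together in some bag; and for every vertex, the bags containing it form a connected subtree. Here vertex e appears in no bag, so the decomposition is invalid.

No — vertex e appears in no bag.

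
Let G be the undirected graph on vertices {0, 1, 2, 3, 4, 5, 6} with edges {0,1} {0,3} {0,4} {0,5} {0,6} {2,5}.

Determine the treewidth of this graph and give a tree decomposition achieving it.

The largest bag has 2 vertices, giving width 1; this decomposition certifies tw(G) ≤ 1. Since G has at least one edge (e.g. 0–1), it is not an edgeless graph, so tw(G) ≥ 1. Combining the bounds, tw(G) = 1.

Treewidth 1.
One such decomposition:
Bags: B1 = {0, 1}  B2 = {0, 3}  B3 = {0, 5}  B4 = {0, 6}  B5 = {0, 4}  B6 = {2, 5}
Tree: B1–B2, B2–B3, B3–B4, B4–B5, B3–B6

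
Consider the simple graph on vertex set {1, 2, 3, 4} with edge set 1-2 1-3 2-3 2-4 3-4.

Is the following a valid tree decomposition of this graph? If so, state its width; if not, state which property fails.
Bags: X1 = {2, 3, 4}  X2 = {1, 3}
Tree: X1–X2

A tree decomposition must satisfy three properties: every vertex lies in some bag; for every edge, both endpoints lie together in some bag; and for every vertex, the bags containing it form a connected subtree. Here edge (2,1) lies in no bag, so the decomposition is invalid.

No — edge (2,1) lies in no bag.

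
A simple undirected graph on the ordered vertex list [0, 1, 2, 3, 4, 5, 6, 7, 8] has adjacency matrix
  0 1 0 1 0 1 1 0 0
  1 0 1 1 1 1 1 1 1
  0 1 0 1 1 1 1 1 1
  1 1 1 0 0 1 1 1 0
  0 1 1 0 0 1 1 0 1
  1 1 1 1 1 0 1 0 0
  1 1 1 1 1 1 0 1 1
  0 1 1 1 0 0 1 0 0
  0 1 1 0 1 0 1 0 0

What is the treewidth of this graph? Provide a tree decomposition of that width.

Each bag holds 5 vertices, so the decomposition has width 4, which upper-bounds the treewidth. Conversely, {0, 1, 3, 5, 6} is a clique of size 5, and the vertices of any clique must share a bag in every tree decomposition; so some bag has ≥ 5 vertices and tw(G) ≥ 4. Hence tw(G) = 4 exactly.

Treewidth 4.
One such decomposition:
Bags: B1 = {1, 2, 3, 5, 6}  B2 = {1, 2, 4, 5, 6}  B3 = {1, 2, 3, 6, 7}  B4 = {1, 2, 4, 6, 8}  B5 = {0, 1, 3, 5, 6}
Tree: B1–B2, B1–B3, B2–B4, B1–B5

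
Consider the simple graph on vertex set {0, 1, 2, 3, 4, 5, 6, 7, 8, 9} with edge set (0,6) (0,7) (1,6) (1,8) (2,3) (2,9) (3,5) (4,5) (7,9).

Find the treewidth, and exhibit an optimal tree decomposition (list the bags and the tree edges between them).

Treewidth 1.
One such decomposition:
Bags: B1 = {1, 8}  B2 = {1, 6}  B3 = {0, 6}  B4 = {0, 7}  B5 = {7, 9}  B6 = {2, 9}  B7 = {2, 3}  B8 = {3, 5}  B9 = {4, 5}
Tree: B1–B2, B2–B3, B3–B4, B4–B5, B5–B6, B6–B7, B7–B8, B8–B9

The largest bag has 2 vertices, giving width 1; this decomposition certifies tw(G) ≤ 1. Since G has at least one edge (e.g. 8–1), it is not an edgeless graph, so tw(G) ≥ 1. Combining the bounds, tw(G) = 1.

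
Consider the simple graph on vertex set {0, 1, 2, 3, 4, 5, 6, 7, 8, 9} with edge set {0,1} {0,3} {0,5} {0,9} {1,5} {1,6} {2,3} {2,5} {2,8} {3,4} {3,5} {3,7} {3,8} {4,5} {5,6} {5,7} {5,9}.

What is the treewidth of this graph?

2

A width-2 tree decomposition is:
Bags: B1 = {0, 1, 5}  B2 = {1, 5, 6}  B3 = {0, 3, 5}  B4 = {3, 4, 5}  B5 = {3, 5, 7}  B6 = {2, 3, 5}  B7 = {0, 5, 9}  B8 = {2, 3, 8}
Tree: B1–B2, B1–B3, B3–B4, B4–B5, B5–B6, B1–B7, B6–B8
The largest bag has 3 vertices, giving width 2; this decomposition certifies tw(G) ≤ 2. On the other hand G contains the 3-clique {2, 3, 8}. A clique must lie in a single bag of any decomposition, so no decomposition can have width below 2. Combining the bounds, tw(G) = 2.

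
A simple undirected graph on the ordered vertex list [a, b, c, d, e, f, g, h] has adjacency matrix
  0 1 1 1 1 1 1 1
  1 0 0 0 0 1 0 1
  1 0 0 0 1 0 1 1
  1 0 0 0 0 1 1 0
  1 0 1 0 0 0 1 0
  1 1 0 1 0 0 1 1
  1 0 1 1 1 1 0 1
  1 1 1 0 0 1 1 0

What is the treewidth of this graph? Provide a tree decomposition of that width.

Treewidth 3.
One such decomposition:
Bags: B1 = {a, b, f, h}  B2 = {a, f, g, h}  B3 = {a, d, f, g}  B4 = {a, c, g, h}  B5 = {a, c, e, g}
Tree: B1–B2, B2–B3, B2–B4, B4–B5

Every bag has size at most 4, so the width is 4 − 1 = 3 and tw(G) ≤ 3. For the lower bound, the 4 vertices {a, c, e, g} are pairwise adjacent, and any tree decomposition puts a clique entirely inside one bag — forcing width ≥ 3. Hence tw(G) = 3 exactly.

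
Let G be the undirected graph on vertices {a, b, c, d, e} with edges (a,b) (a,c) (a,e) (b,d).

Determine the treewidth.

A width-1 tree decomposition is:
Bags: B1 = {b, d}  B2 = {a, b}  B3 = {a, c}  B4 = {a, e}
Tree: B1–B2, B2–B3, B3–B4
Each bag holds 2 vertices, so the decomposition has width 1, which upper-bounds the treewidth. Since G has at least one edge (e.g. b–d), it is not an edgeless graph, so tw(G) ≥ 1. Hence tw(G) = 1 exactly.

1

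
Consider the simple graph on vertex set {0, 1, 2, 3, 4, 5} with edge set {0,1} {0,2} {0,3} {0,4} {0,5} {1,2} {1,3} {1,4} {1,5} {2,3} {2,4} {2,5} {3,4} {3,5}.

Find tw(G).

A width-4 tree decomposition is:
Bags: B1 = {0, 1, 2, 3, 4}  B2 = {0, 1, 2, 3, 5}
Tree: B1–B2
Each bag holds 5 vertices, so the decomposition has width 4, which upper-bounds the treewidth. For the lower bound, the 5 vertices {0, 1, 2, 3, 4} are pairwise adjacent, and any tree decomposition puts a clique entirely inside one bag — forcing width ≥ 4. Combining the bounds, tw(G) = 4.

4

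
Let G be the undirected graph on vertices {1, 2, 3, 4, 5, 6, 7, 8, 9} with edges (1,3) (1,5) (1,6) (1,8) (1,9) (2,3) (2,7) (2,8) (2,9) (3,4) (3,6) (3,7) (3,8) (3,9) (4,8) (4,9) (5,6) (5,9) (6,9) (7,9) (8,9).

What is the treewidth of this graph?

3

A width-3 tree decomposition is:
Bags: B1 = {2, 3, 8, 9}  B2 = {1, 3, 8, 9}  B3 = {1, 3, 6, 9}  B4 = {1, 5, 6, 9}  B5 = {2, 3, 7, 9}  B6 = {3, 4, 8, 9}
Tree: B1–B2, B2–B3, B3–B4, B1–B5, B2–B6
The largest bag has 4 vertices, giving width 3; this decomposition certifies tw(G) ≤ 3. For the lower bound, the 4 vertices {1, 3, 8, 9} are pairwise adjacent, and any tree decomposition puts a clique entirely inside one bag — forcing width ≥ 3. Hence tw(G) = 3 exactly.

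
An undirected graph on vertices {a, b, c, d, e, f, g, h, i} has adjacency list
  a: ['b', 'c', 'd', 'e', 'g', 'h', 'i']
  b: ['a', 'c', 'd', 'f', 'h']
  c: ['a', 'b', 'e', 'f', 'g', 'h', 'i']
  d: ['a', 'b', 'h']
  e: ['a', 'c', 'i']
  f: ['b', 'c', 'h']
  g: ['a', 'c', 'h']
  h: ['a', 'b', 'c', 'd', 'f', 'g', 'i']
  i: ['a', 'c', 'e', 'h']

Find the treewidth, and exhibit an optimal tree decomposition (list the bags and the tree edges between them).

Each bag holds 4 vertices, so the decomposition has width 3, which upper-bounds the treewidth. For the lower bound, the 4 vertices {a, c, e, i} are pairwise adjacent, and any tree decomposition puts a clique entirely inside one bag — forcing width ≥ 3. Therefore the treewidth is 3.

Treewidth 3.
One optimal decomposition is:
Bags: B1 = {a, b, c, h}  B2 = {b, c, f, h}  B3 = {a, c, h, i}  B4 = {a, c, e, i}  B5 = {a, c, g, h}  B6 = {a, b, d, h}
Tree: B1–B2, B1–B3, B3–B4, B1–B5, B1–B6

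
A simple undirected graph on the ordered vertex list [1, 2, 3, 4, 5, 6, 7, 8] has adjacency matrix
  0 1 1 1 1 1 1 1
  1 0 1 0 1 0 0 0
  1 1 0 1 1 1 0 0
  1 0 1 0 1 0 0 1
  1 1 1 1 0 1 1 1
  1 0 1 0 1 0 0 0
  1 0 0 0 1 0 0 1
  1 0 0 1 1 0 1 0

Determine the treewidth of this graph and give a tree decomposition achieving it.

Every bag has size at most 4, so the width is 4 − 1 = 3 and tw(G) ≤ 3. Conversely, {1, 4, 5, 8} is a clique of size 4, and the vertices of any clique must share a bag in every tree decomposition; so some bag has ≥ 4 vertices and tw(G) ≥ 3. Hence tw(G) = 3 exactly.

Treewidth 3.
Bags: B1 = {1, 3, 5, 6}  B2 = {1, 3, 4, 5}  B3 = {1, 2, 3, 5}  B4 = {1, 4, 5, 8}  B5 = {1, 5, 7, 8}
Tree: B1–B2, B1–B3, B2–B4, B4–B5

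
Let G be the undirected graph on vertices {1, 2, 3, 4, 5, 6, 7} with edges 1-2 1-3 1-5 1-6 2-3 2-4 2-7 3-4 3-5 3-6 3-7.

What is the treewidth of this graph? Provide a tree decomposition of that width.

Treewidth 2.
One such decomposition:
Bags: B1 = {2, 3, 7}  B2 = {1, 2, 3}  B3 = {1, 3, 5}  B4 = {2, 3, 4}  B5 = {1, 3, 6}
Tree: B1–B2, B2–B3, B1–B4, B3–B5

The largest bag has 3 vertices, giving width 2; this decomposition certifies tw(G) ≤ 2. For the lower bound, the 3 vertices {1, 2, 3} are pairwise adjacent, and any tree decomposition puts a clique entirely inside one bag — forcing width ≥ 2. Combining the bounds, tw(G) = 2.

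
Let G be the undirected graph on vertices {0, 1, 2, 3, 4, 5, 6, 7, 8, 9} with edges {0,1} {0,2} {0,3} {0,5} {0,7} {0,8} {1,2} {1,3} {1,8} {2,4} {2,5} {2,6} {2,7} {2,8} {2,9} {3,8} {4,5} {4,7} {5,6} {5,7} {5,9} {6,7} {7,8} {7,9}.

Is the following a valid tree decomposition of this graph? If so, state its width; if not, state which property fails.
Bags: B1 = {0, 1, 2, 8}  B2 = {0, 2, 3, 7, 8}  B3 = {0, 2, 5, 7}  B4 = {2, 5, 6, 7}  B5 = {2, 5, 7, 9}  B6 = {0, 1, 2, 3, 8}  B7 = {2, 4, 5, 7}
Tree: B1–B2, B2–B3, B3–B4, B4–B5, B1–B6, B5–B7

No — bags containing vertex 3 are not connected in the tree.

A tree decomposition must satisfy three properties: every vertex lies in some bag; for every edge, both endpoints lie together in some bag; and for every vertex, the bags containing it form a connected subtree. Here bags containing vertex 3 are not connected in the tree, so the decomposition is invalid.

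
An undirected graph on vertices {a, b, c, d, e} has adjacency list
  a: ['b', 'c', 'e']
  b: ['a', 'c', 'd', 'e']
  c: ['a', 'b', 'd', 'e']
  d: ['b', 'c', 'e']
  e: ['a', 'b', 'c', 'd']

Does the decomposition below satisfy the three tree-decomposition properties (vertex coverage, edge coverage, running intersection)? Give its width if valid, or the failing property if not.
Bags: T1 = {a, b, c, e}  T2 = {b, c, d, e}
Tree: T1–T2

Yes; width 3.

Checking the three conditions: (i) the bags cover all of {a, b, c, d, e}; (ii) for each edge, some bag contains both endpoints; (iii) the bags containing any fixed vertex form a subtree. All hold, so the decomposition is valid with width 4 − 1 = 3.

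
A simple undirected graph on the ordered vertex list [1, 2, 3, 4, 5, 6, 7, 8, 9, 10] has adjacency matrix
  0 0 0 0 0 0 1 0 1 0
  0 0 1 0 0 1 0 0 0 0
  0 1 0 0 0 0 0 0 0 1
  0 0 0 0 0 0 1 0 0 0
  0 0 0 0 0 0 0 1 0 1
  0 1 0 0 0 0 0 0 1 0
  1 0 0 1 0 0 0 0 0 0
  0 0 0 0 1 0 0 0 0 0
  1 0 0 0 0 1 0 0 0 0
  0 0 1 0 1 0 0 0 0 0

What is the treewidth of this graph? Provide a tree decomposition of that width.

Every bag has size at most 2, so the width is 2 − 1 = 1 and tw(G) ≤ 1. G has an edge, so its treewidth is at least 1. Therefore the treewidth is 1.

Treewidth 1.
One optimal decomposition is:
Bags: B1 = {5, 8}  B2 = {5, 10}  B3 = {3, 10}  B4 = {2, 3}  B5 = {2, 6}  B6 = {6, 9}  B7 = {1, 9}  B8 = {1, 7}  B9 = {4, 7}
Tree: B1–B2, B2–B3, B3–B4, B4–B5, B5–B6, B6–B7, B7–B8, B8–B9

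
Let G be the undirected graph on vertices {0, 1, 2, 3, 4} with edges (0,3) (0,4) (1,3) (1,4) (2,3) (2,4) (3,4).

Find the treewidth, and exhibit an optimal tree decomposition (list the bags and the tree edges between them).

The largest bag has 3 vertices, giving width 2; this decomposition certifies tw(G) ≤ 2. For the lower bound, the 3 vertices {0, 3, 4} are pairwise adjacent, and any tree decomposition puts a clique entirely inside one bag — forcing width ≥ 2. The upper and lower bounds meet at 2, so that is the treewidth.

Treewidth 2.
Bags: B1 = {0, 3, 4}  B2 = {2, 3, 4}  B3 = {1, 3, 4}
Tree: B1–B2, B1–B3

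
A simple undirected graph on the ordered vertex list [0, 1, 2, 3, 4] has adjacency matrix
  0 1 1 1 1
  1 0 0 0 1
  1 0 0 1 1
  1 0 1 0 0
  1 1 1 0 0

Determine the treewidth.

A width-2 tree decomposition is:
Bags: B1 = {0, 2, 4}  B2 = {0, 1, 4}  B3 = {0, 2, 3}
Tree: B1–B2, B1–B3
Each bag holds 3 vertices, so the decomposition has width 2, which upper-bounds the treewidth. Conversely, {0, 1, 4} is a clique of size 3, and the vertices of any clique must share a bag in every tree decomposition; so some bag has ≥ 3 vertices and tw(G) ≥ 2. Therefore the treewidth is 2.

2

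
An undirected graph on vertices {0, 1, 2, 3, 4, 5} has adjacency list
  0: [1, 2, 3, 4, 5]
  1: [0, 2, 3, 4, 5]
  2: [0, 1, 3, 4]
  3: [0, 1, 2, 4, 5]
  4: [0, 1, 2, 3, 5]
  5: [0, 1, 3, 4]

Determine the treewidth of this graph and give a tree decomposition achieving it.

Treewidth 4.
One such decomposition:
Bags: B1 = {0, 1, 2, 3, 4}  B2 = {0, 1, 3, 4, 5}
Tree: B1–B2

Every bag has size at most 5, so the width is 5 − 1 = 4 and tw(G) ≤ 4. For the lower bound, the 5 vertices {0, 1, 2, 3, 4} are pairwise adjacent, and any tree decomposition puts a clique entirely inside one bag — forcing width ≥ 4. Hence tw(G) = 4 exactly.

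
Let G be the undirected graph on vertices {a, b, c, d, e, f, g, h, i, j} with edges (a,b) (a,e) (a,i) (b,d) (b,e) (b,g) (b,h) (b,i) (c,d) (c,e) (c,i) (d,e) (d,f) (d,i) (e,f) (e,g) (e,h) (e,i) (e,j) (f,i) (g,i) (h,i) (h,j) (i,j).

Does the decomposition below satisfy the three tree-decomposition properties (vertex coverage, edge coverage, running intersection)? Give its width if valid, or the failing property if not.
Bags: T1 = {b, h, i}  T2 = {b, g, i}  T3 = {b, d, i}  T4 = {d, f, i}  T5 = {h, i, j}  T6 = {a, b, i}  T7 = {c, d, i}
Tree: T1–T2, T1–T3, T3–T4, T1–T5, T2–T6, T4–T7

No — vertex e appears in no bag.

A tree decomposition must satisfy three properties: every vertex lies in some bag; for every edge, both endpoints lie together in some bag; and for every vertex, the bags containing it form a connected subtree. Here vertex e appears in no bag, so the decomposition is invalid.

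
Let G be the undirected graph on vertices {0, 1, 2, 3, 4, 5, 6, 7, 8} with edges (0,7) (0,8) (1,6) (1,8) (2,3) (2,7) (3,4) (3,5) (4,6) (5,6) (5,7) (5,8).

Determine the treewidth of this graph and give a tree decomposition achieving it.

Every bag has size at most 4, so the width is 4 − 1 = 3 and tw(G) ≤ 3. For the lower bound: the 4 vertex sets {2,3,4}, {7}, {5}, {0,1,6,8} are disjoint, each induces a connected subgraph, and every pair is joined by at least one edge of G. Contracting each set to a single vertex therefore yields K_{4} as a minor, and since treewidth is minor-monotone, tw(G) ≥ tw(K_{4}) = 3. Combining the bounds, tw(G) = 3.

Treewidth 3.
One such decomposition:
Bags: B1 = {2, 3, 4, 7}  B2 = {3, 4, 5, 7}  B3 = {4, 5, 6, 7}  B4 = {0, 5, 6, 7}  B5 = {0, 5, 6, 8}  B6 = {0, 1, 6, 8}
Tree: B1–B2, B2–B3, B3–B4, B4–B5, B5–B6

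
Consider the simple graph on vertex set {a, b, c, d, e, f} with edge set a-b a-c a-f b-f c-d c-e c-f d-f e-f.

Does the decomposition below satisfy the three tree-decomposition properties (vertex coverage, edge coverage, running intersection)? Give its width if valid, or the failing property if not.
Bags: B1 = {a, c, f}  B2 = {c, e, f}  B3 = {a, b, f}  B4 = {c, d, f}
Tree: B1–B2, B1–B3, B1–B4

Yes; width 2.

Checking the three conditions: (i) the bags cover all of {a, b, c, d, e, f}; (ii) for each edge, some bag contains both endpoints; (iii) the bags containing any fixed vertex form a subtree. All hold, so the decomposition is valid with width 3 − 1 = 2.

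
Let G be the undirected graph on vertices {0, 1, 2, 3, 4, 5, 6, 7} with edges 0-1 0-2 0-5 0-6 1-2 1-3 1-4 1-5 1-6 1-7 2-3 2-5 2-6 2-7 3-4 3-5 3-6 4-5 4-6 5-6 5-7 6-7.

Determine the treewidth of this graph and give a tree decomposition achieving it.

Treewidth 4.
Bags: B1 = {1, 3, 4, 5, 6}  B2 = {1, 2, 3, 5, 6}  B3 = {1, 2, 5, 6, 7}  B4 = {0, 1, 2, 5, 6}
Tree: B1–B2, B2–B3, B2–B4

The largest bag has 5 vertices, giving width 4; this decomposition certifies tw(G) ≤ 4. For the lower bound, the 5 vertices {0, 1, 2, 5, 6} are pairwise adjacent, and any tree decomposition puts a clique entirely inside one bag — forcing width ≥ 4. Hence tw(G) = 4 exactly.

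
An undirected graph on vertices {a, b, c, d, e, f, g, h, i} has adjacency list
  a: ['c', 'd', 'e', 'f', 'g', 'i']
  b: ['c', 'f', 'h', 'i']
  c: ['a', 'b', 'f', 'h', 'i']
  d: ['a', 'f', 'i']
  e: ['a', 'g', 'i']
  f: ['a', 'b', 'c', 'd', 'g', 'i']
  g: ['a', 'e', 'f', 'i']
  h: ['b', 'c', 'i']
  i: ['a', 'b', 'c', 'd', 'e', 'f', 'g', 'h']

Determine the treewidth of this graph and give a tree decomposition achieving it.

The largest bag has 4 vertices, giving width 3; this decomposition certifies tw(G) ≤ 3. Conversely, {a, e, g, i} is a clique of size 4, and the vertices of any clique must share a bag in every tree decomposition; so some bag has ≥ 4 vertices and tw(G) ≥ 3. Hence tw(G) = 3 exactly.

Treewidth 3.
Bags: B1 = {b, c, f, i}  B2 = {a, c, f, i}  B3 = {a, f, g, i}  B4 = {b, c, h, i}  B5 = {a, d, f, i}  B6 = {a, e, g, i}
Tree: B1–B2, B2–B3, B1–B4, B3–B5, B3–B6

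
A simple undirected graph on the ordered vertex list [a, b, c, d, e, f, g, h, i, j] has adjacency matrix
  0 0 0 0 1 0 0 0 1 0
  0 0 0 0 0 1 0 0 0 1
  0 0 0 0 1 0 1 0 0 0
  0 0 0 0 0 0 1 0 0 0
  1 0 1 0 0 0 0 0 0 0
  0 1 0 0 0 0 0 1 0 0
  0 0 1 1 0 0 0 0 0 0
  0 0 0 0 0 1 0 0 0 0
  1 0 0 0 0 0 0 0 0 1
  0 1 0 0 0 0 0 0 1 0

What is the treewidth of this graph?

A width-1 tree decomposition is:
Bags: B1 = {f, h}  B2 = {b, f}  B3 = {b, j}  B4 = {i, j}  B5 = {a, i}  B6 = {a, e}  B7 = {c, e}  B8 = {c, g}  B9 = {d, g}
Tree: B1–B2, B2–B3, B3–B4, B4–B5, B5–B6, B6–B7, B7–B8, B8–B9
Every bag has size at most 2, so the width is 2 − 1 = 1 and tw(G) ≤ 1. G has an edge, so its treewidth is at least 1. Combining the bounds, tw(G) = 1.

1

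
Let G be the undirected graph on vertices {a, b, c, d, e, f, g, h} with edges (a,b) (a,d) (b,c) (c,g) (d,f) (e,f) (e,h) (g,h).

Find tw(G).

2

A width-2 tree decomposition is:
Bags: B1 = {a, b, d}  B2 = {b, d, f}  B3 = {b, e, f}  B4 = {b, e, h}  B5 = {b, g, h}  B6 = {b, c, g}
Tree: B1–B2, B2–B3, B3–B4, B4–B5, B5–B6
Every bag has size at most 3, so the width is 3 − 1 = 2 and tw(G) ≤ 2. For the lower bound, G contains the cycle b–a–d–f–e–h–g–c–b, so G is not a forest; only forests have treewidth ≤ 1, hence tw(G) ≥ 2. The upper and lower bounds meet at 2, so that is the treewidth.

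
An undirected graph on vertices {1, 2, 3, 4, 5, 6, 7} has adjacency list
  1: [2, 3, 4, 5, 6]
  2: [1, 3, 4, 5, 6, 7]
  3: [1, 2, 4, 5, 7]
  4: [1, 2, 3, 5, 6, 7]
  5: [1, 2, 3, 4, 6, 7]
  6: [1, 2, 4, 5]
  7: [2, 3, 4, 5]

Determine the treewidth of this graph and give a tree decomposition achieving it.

Treewidth 4.
One optimal decomposition is:
Bags: B1 = {1, 2, 3, 4, 5}  B2 = {2, 3, 4, 5, 7}  B3 = {1, 2, 4, 5, 6}
Tree: B1–B2, B1–B3

Each bag holds 5 vertices, so the decomposition has width 4, which upper-bounds the treewidth. On the other hand G contains the 5-clique {1, 2, 3, 4, 5}. A clique must lie in a single bag of any decomposition, so no decomposition can have width below 4. Therefore the treewidth is 4.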